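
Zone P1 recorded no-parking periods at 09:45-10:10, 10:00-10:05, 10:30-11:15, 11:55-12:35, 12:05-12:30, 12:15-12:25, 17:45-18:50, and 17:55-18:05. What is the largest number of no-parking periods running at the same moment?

Walk the sorted start/end points keeping a running depth.
The depth first hits 3 at 12:15.

3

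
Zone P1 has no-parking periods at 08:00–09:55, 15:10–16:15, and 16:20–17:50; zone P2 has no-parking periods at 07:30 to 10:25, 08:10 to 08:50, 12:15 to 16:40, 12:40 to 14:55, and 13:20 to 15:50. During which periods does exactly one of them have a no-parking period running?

07:30–08:00, 09:55–10:25, 12:15–15:10, 16:15–16:20, 16:40–17:50

Merge the second list: 07:30–10:25, 12:15–16:40.
A \ B = 16:40–17:50.
B \ A = 07:30–08:00, 09:55–10:25, 12:15–15:10, 16:15–16:20.
Union of the two gives the symmetric difference.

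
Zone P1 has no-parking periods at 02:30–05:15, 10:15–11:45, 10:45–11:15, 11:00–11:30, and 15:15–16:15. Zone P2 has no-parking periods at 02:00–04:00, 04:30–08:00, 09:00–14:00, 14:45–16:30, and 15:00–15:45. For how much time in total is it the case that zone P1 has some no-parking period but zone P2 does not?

A, merged: 02:30-05:15, 10:15-11:45, 15:15-16:15.
B, merged: 02:00-04:00, 04:30-08:00, 09:00-14:00, 14:45-16:30.
A \ B = 04:00-04:30.
Total: 30 min.

30 min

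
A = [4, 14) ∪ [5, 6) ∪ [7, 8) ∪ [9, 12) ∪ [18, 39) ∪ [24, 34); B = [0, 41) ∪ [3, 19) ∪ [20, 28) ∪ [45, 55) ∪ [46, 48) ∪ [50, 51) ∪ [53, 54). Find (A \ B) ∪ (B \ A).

[0, 4) ∪ [14, 18) ∪ [39, 41) ∪ [45, 55)

Merge the first list: [4, 14), [18, 39).
Merge the second list: [0, 41), [45, 55).
A but not B: none.
B but not A: [0, 4), [14, 18), [39, 41), [45, 55).
Combining gives A △ B.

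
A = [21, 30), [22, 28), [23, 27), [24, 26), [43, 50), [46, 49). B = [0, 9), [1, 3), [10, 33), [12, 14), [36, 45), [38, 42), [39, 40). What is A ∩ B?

[21, 30) ∪ [43, 45)

Merge the first list: [21, 30), [43, 50).
Merge the second list: [0, 9), [10, 33), [36, 45).
[21, 30) overlaps B on [21, 30).
[43, 50) overlaps B on [43, 45).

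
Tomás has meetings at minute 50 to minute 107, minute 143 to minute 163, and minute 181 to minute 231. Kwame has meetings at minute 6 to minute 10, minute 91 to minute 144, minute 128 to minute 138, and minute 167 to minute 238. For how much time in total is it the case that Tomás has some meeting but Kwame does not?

60 minutes

B, merged: minute 6 to minute 10, minute 91 to minute 144, minute 167 to minute 238.
A \ B = minute 50 to minute 91, minute 144 to minute 163.
Total: 41 minutes + 19 minutes = 60 minutes.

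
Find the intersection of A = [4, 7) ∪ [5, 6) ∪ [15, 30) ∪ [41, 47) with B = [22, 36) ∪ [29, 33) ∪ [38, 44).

Merge the first list: [4, 7), [15, 30), [41, 47).
Merge the second list: [22, 36), [38, 44).
[4, 7): no overlap with the second set.
[15, 30) meets the second set on [22, 30).
[41, 47) meets the second set on [41, 44).

[22, 30) ∪ [41, 44)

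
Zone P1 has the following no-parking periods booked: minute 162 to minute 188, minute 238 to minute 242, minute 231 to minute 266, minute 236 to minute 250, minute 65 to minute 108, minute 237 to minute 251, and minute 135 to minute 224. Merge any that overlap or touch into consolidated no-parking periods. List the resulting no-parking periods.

minute 65 to minute 108, minute 135 to minute 224, minute 231 to minute 266

Sort by start: minute 65 to minute 108, minute 135 to minute 224, minute 162 to minute 188, minute 231 to minute 266, minute 236 to minute 250, minute 237 to minute 251, minute 238 to minute 242.
minute 135 to minute 224 is disjoint → start new block.
minute 162 to minute 188 overlaps/touches minute 135 to minute 224 → extend to minute 135 to minute 224.
minute 231 to minute 266 is disjoint → start new block.
minute 236 to minute 250 overlaps/touches minute 231 to minute 266 → extend to minute 231 to minute 266.
minute 237 to minute 251 overlaps/touches minute 231 to minute 266 → extend to minute 231 to minute 266.
minute 238 to minute 242 overlaps/touches minute 231 to minute 266 → extend to minute 231 to minute 266.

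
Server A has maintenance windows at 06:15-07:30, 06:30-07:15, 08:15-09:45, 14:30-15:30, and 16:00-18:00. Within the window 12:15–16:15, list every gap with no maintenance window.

Covered (merged): 06:15–07:30, 08:15–09:45, 14:30–15:30, 16:00–18:00.
Uncovered inside 12:15–16:15: 12:15–14:30, 15:30–16:00.

12:15–14:30, 15:30–16:00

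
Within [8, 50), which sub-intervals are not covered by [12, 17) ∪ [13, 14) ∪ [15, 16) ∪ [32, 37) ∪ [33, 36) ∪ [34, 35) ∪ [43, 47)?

[8, 12) ∪ [17, 32) ∪ [37, 43) ∪ [47, 50)

After merging, the occupied span is [12, 17), [32, 37), [43, 47).
Complement within [8, 50): [8, 12), [17, 32), [37, 43), [47, 50).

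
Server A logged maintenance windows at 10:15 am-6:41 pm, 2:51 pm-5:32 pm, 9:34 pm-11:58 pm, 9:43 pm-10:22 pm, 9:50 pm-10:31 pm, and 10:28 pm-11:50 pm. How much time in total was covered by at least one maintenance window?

10 h 50 min

Merged: 10:15 am-6:41 pm, 9:34 pm-11:58 pm.
Lengths: 8 h 26 min + 2 h 24 min = 10 h 50 min.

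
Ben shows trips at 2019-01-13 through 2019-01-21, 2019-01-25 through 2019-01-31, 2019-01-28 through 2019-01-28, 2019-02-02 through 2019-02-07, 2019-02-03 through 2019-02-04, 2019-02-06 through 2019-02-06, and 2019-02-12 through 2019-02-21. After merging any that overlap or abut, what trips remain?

2019-01-25 through 2019-01-31 is disjoint → start new block.
2019-01-28 through 2019-01-28 overlaps/touches 2019-01-25 through 2019-01-31 → extend to 2019-01-25 through 2019-01-31.
2019-02-02 through 2019-02-07 is disjoint → start new block.
2019-02-03 through 2019-02-04 overlaps/touches 2019-02-02 through 2019-02-07 → extend to 2019-02-02 through 2019-02-07.
2019-02-06 through 2019-02-06 overlaps/touches 2019-02-02 through 2019-02-07 → extend to 2019-02-02 through 2019-02-07.
2019-02-12 through 2019-02-21 is disjoint → start new block.

2019-01-13 through 2019-01-21, 2019-01-25 through 2019-01-31, 2019-02-02 through 2019-02-07, 2019-02-12 through 2019-02-21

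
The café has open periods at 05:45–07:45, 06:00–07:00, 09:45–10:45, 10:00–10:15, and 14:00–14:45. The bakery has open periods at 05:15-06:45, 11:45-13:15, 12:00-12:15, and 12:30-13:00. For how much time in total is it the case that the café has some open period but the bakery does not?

2 h 45 min

Merge the first list: 05:45–07:45, 09:45–10:45, 14:00–14:45.
Merge the second list: 05:15–06:45, 11:45–13:15.
A \ B = 06:45–07:45, 09:45–10:45, 14:00–14:45.
Total: 1 h + 1 h + 45 min = 2 h 45 min.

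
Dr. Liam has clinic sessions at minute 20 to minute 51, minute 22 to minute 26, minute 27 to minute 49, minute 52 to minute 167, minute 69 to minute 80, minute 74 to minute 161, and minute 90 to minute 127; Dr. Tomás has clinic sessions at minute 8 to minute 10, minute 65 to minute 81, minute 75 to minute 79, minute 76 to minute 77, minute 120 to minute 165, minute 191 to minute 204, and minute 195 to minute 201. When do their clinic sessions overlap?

minute 65 to minute 81, minute 120 to minute 165

A, merged: minute 20 to minute 51, minute 52 to minute 167.
B, merged: minute 8 to minute 10, minute 65 to minute 81, minute 120 to minute 165, minute 191 to minute 204.
minute 20 to minute 51 falls entirely outside B.
minute 52 to minute 167 overlaps B on minute 65 to minute 81, minute 120 to minute 165.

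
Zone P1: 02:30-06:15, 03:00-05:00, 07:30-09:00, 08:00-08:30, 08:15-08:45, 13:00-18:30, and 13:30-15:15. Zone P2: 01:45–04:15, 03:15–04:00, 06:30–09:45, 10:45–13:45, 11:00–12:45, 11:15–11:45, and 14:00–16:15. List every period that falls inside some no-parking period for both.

02:30–04:15, 07:30–09:00, 13:00–13:45, 14:00–16:15

Merge the first list: 02:30–06:15, 07:30–09:00, 13:00–18:30.
Merge the second list: 01:45–04:15, 06:30–09:45, 10:45–13:45, 14:00–16:15.
02:30–06:15 ∩ B → 02:30–04:15.
07:30–09:00 ∩ B → 07:30–09:00.
13:00–18:30 ∩ B → 13:00–13:45, 14:00–16:15.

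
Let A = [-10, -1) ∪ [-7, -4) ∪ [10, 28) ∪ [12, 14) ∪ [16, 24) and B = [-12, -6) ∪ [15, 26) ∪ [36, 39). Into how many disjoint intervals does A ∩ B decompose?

A, merged: [-10, -1), [10, 28).
A ∩ B = [-10, -6), [15, 26).
That is 2 disjoint pieces.

2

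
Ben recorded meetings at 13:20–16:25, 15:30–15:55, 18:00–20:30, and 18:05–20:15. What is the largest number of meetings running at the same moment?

2

Sweep endpoints in order; track running count of active intervals.
Peak of 2 reached at 15:30.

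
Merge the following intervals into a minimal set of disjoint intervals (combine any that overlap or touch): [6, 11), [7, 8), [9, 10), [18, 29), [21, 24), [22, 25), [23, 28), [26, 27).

[7, 8) overlaps/touches [6, 11) → extend to [6, 11).
[9, 10) overlaps/touches [6, 11) → extend to [6, 11).
[18, 29) is disjoint → start new block.
[21, 24) overlaps/touches [18, 29) → extend to [18, 29).
[22, 25) overlaps/touches [18, 29) → extend to [18, 29).
[23, 28) overlaps/touches [18, 29) → extend to [18, 29).
[26, 27) overlaps/touches [18, 29) → extend to [18, 29).

[6, 11) ∪ [18, 29)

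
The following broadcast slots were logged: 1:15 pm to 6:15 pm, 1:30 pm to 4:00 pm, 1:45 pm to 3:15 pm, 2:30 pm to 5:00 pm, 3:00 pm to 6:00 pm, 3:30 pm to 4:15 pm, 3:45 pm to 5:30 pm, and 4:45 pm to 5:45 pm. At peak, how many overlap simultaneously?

6

At 3:45 pm, 6 of the intervals are simultaneously active.
No point has more.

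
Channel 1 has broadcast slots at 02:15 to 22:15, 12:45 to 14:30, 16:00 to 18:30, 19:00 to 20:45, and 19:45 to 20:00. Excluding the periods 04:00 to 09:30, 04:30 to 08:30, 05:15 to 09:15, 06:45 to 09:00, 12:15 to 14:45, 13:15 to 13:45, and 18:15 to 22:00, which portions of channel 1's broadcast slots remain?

First set merges to 02:15–22:15.
Second set merges to 04:00–09:30, 12:15–14:45, 18:15–22:00.
02:15–22:15 with B removed leaves 02:15–04:00, 09:30–12:15, 14:45–18:15, 22:00–22:15.

02:15–04:00, 09:30–12:15, 14:45–18:15, 22:00–22:15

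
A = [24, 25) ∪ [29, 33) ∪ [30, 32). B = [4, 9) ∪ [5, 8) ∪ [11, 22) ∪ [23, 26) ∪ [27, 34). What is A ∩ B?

First set merges to [24, 25), [29, 33).
Second set merges to [4, 9), [11, 22), [23, 26), [27, 34).
[24, 25) ∩ B → [24, 25).
[29, 33) ∩ B → [29, 33).

[24, 25) ∪ [29, 33)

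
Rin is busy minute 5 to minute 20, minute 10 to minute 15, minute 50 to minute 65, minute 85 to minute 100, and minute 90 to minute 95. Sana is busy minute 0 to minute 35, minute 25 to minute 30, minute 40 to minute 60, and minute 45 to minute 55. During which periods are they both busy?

minute 5 to minute 20, minute 50 to minute 60

First set merges to minute 5 to minute 20, minute 50 to minute 65, minute 85 to minute 100.
Second set merges to minute 0 to minute 35, minute 40 to minute 60.
minute 5 to minute 20 meets the second set on minute 5 to minute 20.
minute 50 to minute 65 meets the second set on minute 50 to minute 60.
minute 85 to minute 100: no overlap with the second set.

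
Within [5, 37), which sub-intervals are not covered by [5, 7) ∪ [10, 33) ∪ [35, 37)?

[7, 10) ∪ [33, 35)

Covered (merged): [5, 7), [10, 33), [35, 37).
Uncovered inside [5, 37): [7, 10), [33, 35).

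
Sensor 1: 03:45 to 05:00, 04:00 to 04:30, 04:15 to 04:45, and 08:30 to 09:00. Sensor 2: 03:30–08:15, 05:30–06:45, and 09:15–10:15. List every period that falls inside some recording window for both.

03:45–05:00

A, merged: 03:45–05:00, 08:30–09:00.
B, merged: 03:30–08:15, 09:15–10:15.
03:45–05:00 ∩ B → 03:45–05:00.
08:30–09:00 meets no B interval.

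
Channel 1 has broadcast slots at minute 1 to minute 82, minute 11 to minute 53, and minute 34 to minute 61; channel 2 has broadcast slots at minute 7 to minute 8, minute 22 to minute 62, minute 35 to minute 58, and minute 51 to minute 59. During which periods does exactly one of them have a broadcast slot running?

First set merges to minute 1 to minute 82.
Second set merges to minute 7 to minute 8, minute 22 to minute 62.
A but not B: minute 1 to minute 7, minute 8 to minute 22, minute 62 to minute 82.
B but not A: none.
Combining gives A △ B.

minute 1 to minute 7, minute 8 to minute 22, minute 62 to minute 82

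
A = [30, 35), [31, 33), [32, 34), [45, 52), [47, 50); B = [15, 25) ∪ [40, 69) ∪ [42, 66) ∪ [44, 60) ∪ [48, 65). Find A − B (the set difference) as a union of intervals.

[30, 35)

Merge the first list: [30, 35), [45, 52).
Merge the second list: [15, 25), [40, 69).
[30, 35): no B overlap → unchanged.
[45, 52): fully covered by B → removed.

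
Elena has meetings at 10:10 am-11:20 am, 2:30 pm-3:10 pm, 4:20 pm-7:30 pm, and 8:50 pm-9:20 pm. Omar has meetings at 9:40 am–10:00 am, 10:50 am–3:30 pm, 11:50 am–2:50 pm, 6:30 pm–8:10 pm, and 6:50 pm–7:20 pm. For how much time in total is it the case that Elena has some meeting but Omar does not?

Merge the second list: 9:40 am-10:00 am, 10:50 am-3:30 pm, 6:30 pm-8:10 pm.
A \ B = 10:10 am-10:50 am, 4:20 pm-6:30 pm, 8:50 pm-9:20 pm.
Total: 40 min + 2 h 10 min + 30 min = 3 h 20 min.

3 h 20 min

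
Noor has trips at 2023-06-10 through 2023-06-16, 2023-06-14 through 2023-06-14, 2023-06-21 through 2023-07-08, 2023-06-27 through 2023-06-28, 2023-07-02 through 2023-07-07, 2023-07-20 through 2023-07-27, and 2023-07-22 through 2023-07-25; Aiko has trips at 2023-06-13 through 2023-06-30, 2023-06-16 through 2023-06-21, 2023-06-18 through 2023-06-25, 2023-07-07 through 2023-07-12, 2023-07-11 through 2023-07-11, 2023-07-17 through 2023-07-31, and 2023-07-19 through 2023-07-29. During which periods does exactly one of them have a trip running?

First set merges to 2023-06-10 through 2023-06-16, 2023-06-21 through 2023-07-08, 2023-07-20 through 2023-07-27.
Second set merges to 2023-06-13 through 2023-06-30, 2023-07-07 through 2023-07-12, 2023-07-17 through 2023-07-31.
A but not B: 2023-06-10 through 2023-06-12, 2023-07-01 through 2023-07-06.
B but not A: 2023-06-17 through 2023-06-20, 2023-07-09 through 2023-07-12, 2023-07-17 through 2023-07-19, 2023-07-28 through 2023-07-31.
Combining gives A △ B.

2023-06-10 through 2023-06-12, 2023-06-17 through 2023-06-20, 2023-07-01 through 2023-07-06, 2023-07-09 through 2023-07-12, 2023-07-17 through 2023-07-19, 2023-07-28 through 2023-07-31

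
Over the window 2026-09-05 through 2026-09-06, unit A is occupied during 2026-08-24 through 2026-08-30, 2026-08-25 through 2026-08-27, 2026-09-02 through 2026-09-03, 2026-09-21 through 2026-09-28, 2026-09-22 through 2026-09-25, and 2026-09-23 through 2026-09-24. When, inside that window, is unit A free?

2026-09-05 through 2026-09-06

After merging, the occupied span is 2026-08-24 through 2026-08-30, 2026-09-02 through 2026-09-03, 2026-09-21 through 2026-09-28.
Complement within 2026-09-05 through 2026-09-06: 2026-09-05 through 2026-09-06.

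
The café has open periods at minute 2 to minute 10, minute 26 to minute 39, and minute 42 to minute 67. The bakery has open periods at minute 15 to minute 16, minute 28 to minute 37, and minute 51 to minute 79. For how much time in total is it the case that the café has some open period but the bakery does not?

A \ B = minute 2 to minute 10, minute 26 to minute 28, minute 37 to minute 39, minute 42 to minute 51.
Total: 8 minutes + 2 minutes + 2 minutes + 9 minutes = 21 minutes.

21 minutes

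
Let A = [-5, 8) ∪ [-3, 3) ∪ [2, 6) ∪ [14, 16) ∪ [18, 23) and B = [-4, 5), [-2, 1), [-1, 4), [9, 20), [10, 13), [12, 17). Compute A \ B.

Merge the first list: [-5, 8), [14, 16), [18, 23).
Merge the second list: [-4, 5), [9, 20).
[-5, 8) \ B = [-5, -4), [5, 8).
[14, 16): entirely removed.
[18, 23) \ B = [20, 23).

[-5, -4) ∪ [5, 8) ∪ [20, 23)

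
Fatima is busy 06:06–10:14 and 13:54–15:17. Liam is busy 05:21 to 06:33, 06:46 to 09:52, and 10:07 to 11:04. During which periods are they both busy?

06:06-10:14 ∩ B → 06:06-06:33, 06:46-09:52, 10:07-10:14.
13:54-15:17 meets no B interval.

06:06-06:33, 06:46-09:52, 10:07-10:14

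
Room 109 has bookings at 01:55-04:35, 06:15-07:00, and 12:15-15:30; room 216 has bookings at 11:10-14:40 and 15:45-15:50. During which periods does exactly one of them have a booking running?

01:55–04:35, 06:15–07:00, 11:10–12:15, 14:40–15:30, 15:45–15:50

A \ B = 01:55–04:35, 06:15–07:00, 14:40–15:30.
B \ A = 11:10–12:15, 15:45–15:50.
Union of the two gives the symmetric difference.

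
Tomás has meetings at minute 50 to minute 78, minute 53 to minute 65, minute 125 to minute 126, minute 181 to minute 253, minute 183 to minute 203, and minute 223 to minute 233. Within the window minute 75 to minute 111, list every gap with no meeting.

The merged coverage is minute 50 to minute 78, minute 125 to minute 126, minute 181 to minute 253.
Uncovered inside minute 75 to minute 111: minute 78 to minute 111.

minute 78 to minute 111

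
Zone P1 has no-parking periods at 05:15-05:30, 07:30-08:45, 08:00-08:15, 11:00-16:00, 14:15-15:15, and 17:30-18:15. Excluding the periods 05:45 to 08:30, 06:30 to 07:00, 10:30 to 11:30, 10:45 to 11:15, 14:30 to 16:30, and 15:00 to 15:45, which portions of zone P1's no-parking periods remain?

A, merged: 05:15–05:30, 07:30–08:45, 11:00–16:00, 17:30–18:15.
B, merged: 05:45–08:30, 10:30–11:30, 14:30–16:30.
05:15–05:30: nothing removed.
07:30–08:45 \ B = 08:30–08:45.
11:00–16:00 \ B = 11:30–14:30.
17:30–18:15: nothing removed.

05:15–05:30, 08:30–08:45, 11:30–14:30, 17:30–18:15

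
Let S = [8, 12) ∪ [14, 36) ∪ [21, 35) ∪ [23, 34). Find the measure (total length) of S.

Merged: [8, 12), [14, 36).
Lengths: 4 + 22 = 26.

26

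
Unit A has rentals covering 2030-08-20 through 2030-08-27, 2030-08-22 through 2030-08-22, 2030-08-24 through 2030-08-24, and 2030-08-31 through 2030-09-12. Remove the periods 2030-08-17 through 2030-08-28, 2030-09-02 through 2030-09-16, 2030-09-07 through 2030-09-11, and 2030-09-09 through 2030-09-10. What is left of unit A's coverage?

2030-08-31 through 2030-09-01

Merge the first list: 2030-08-20 through 2030-08-27, 2030-08-31 through 2030-09-12.
Merge the second list: 2030-08-17 through 2030-08-28, 2030-09-02 through 2030-09-16.
2030-08-20 through 2030-08-27: fully covered by B → removed.
2030-08-31 through 2030-09-12 minus B → 2030-08-31 through 2030-09-01.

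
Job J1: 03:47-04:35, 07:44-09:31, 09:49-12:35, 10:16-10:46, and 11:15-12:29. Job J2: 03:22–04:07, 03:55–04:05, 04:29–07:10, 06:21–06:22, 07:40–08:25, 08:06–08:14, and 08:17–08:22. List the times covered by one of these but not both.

03:22–03:47, 04:07–04:29, 04:35–07:10, 07:40–07:44, 08:25–09:31, 09:49–12:35

Merge the first list: 03:47–04:35, 07:44–09:31, 09:49–12:35.
Merge the second list: 03:22–04:07, 04:29–07:10, 07:40–08:25.
Only in the first: 04:07–04:29, 08:25–09:31, 09:49–12:35.
Only in the second: 03:22–03:47, 04:35–07:10, 07:40–07:44.
Together these are the periods covered by exactly one.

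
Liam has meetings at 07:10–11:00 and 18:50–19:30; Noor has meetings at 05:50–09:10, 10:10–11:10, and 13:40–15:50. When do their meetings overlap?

07:10–11:00 overlaps B on 07:10–09:10, 10:10–11:00.
18:50–19:30 falls entirely outside B.

07:10–09:10, 10:10–11:00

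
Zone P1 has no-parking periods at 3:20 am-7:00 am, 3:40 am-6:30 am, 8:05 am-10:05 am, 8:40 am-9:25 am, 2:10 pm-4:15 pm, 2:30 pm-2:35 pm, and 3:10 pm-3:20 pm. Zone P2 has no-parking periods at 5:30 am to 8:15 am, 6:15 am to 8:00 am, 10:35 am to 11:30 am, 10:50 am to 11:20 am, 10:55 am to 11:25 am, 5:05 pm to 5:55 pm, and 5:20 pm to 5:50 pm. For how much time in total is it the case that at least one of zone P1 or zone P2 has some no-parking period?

10 h 35 min

A, merged: 3:20 am–7:00 am, 8:05 am–10:05 am, 2:10 pm–4:15 pm.
B, merged: 5:30 am–8:15 am, 10:35 am–11:30 am, 5:05 pm–5:55 pm.
A ∪ B = 3:20 am–10:05 am, 10:35 am–11:30 am, 2:10 pm–4:15 pm, 5:05 pm–5:55 pm.
Total: 6 h 45 min + 55 min + 2 h 5 min + 50 min = 10 h 35 min.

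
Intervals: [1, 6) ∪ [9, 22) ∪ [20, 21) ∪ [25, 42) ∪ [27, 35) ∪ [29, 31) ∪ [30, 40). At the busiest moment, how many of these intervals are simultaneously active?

4

Walk the sorted start/end points keeping a running depth.
The depth first hits 4 at 30.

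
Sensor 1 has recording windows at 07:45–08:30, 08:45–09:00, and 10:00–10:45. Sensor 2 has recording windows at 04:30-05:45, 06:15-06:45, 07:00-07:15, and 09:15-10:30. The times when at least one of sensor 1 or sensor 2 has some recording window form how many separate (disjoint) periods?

A ∪ B = 04:30-05:45, 06:15-06:45, 07:00-07:15, 07:45-08:30, 08:45-09:00, 09:15-10:45.
That is 6 disjoint pieces.

6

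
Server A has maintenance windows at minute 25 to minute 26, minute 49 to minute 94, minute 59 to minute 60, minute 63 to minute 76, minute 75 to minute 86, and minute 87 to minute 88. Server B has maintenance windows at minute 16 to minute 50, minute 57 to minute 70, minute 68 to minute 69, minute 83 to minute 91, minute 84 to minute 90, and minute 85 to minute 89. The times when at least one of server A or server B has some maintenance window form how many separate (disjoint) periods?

First set merges to minute 25 to minute 26, minute 49 to minute 94.
Second set merges to minute 16 to minute 50, minute 57 to minute 70, minute 83 to minute 91.
A ∪ B = minute 16 to minute 94.
That is 1 disjoint piece.

1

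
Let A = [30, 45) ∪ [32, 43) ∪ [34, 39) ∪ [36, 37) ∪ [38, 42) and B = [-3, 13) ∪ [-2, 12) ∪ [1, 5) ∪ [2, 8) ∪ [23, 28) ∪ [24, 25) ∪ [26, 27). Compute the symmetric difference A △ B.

[-3, 13) ∪ [23, 28) ∪ [30, 45)

Merge the first list: [30, 45).
Merge the second list: [-3, 13), [23, 28).
A \ B = [30, 45).
B \ A = [-3, 13), [23, 28).
Union of the two gives the symmetric difference.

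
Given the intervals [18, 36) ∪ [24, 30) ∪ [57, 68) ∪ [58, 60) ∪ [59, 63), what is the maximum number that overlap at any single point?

3

Sweep endpoints in order; track running count of active intervals.
Peak of 3 reached at 59.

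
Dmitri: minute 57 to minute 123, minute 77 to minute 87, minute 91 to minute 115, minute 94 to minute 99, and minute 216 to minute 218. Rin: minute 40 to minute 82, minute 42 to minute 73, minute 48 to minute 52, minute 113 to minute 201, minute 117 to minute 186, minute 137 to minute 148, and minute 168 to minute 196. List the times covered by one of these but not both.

minute 40 to minute 57, minute 82 to minute 113, minute 123 to minute 201, minute 216 to minute 218

First set merges to minute 57 to minute 123, minute 216 to minute 218.
Second set merges to minute 40 to minute 82, minute 113 to minute 201.
A \ B = minute 82 to minute 113, minute 216 to minute 218.
B \ A = minute 40 to minute 57, minute 123 to minute 201.
Union of the two gives the symmetric difference.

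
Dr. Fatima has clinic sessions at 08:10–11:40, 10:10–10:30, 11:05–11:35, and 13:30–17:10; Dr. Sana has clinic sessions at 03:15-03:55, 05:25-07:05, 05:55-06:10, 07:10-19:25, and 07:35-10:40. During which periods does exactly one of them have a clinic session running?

A, merged: 08:10–11:40, 13:30–17:10.
B, merged: 03:15–03:55, 05:25–07:05, 07:10–19:25.
A \ B = none.
B \ A = 03:15–03:55, 05:25–07:05, 07:10–08:10, 11:40–13:30, 17:10–19:25.
Union of the two gives the symmetric difference.

03:15–03:55, 05:25–07:05, 07:10–08:10, 11:40–13:30, 17:10–19:25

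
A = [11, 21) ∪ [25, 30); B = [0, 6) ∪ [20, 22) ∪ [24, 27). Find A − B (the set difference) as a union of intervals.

[11, 20) ∪ [27, 30)

[11, 21) minus B → [11, 20).
[25, 30) minus B → [27, 30).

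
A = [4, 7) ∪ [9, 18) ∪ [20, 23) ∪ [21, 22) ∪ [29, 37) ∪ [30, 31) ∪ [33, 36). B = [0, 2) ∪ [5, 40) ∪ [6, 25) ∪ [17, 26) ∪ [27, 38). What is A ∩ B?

[5, 7) ∪ [9, 18) ∪ [20, 23) ∪ [29, 37)

First set merges to [4, 7), [9, 18), [20, 23), [29, 37).
Second set merges to [0, 2), [5, 40).
[4, 7) ∩ B → [5, 7).
[9, 18) ∩ B → [9, 18).
[20, 23) ∩ B → [20, 23).
[29, 37) ∩ B → [29, 37).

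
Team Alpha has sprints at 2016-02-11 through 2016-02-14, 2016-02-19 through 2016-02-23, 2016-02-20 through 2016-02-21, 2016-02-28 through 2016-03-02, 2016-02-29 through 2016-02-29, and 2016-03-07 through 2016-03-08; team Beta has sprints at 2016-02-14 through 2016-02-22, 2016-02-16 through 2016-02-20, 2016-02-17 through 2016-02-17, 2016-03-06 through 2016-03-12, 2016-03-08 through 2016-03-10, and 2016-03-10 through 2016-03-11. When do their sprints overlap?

Merge the first list: 2016-02-11 through 2016-02-14, 2016-02-19 through 2016-02-23, 2016-02-28 through 2016-03-02, 2016-03-07 through 2016-03-08.
Merge the second list: 2016-02-14 through 2016-02-22, 2016-03-06 through 2016-03-12.
2016-02-11 through 2016-02-14 overlaps B on 2016-02-14 through 2016-02-14.
2016-02-19 through 2016-02-23 overlaps B on 2016-02-19 through 2016-02-22.
2016-02-28 through 2016-03-02 falls entirely outside B.
2016-03-07 through 2016-03-08 overlaps B on 2016-03-07 through 2016-03-08.

2016-02-14 through 2016-02-14, 2016-02-19 through 2016-02-22, 2016-03-07 through 2016-03-08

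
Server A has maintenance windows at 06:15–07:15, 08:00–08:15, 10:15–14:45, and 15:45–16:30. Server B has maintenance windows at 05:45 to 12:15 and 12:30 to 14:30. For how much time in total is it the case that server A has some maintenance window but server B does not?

1 h 15 min

A \ B = 12:15–12:30, 14:30–14:45, 15:45–16:30.
Total: 15 min + 15 min + 45 min = 1 h 15 min.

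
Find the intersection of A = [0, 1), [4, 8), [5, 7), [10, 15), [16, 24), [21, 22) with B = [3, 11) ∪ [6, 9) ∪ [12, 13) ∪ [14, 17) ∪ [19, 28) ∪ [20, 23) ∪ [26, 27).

[4, 8) ∪ [10, 11) ∪ [12, 13) ∪ [14, 15) ∪ [16, 17) ∪ [19, 24)

A, merged: [0, 1), [4, 8), [10, 15), [16, 24).
B, merged: [3, 11), [12, 13), [14, 17), [19, 28).
[0, 1): no overlap with the second set.
[4, 8) meets the second set on [4, 8).
[10, 15) meets the second set on [10, 11), [12, 13), [14, 15).
[16, 24) meets the second set on [16, 17), [19, 24).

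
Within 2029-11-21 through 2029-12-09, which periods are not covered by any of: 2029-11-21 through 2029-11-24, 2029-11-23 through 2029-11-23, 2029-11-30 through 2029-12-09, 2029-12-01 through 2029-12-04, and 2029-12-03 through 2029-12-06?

After merging, the occupied span is 2029-11-21 through 2029-11-24, 2029-11-30 through 2029-12-09.
Uncovered inside 2029-11-21 through 2029-12-09: 2029-11-25 through 2029-11-29.

2029-11-25 through 2029-11-29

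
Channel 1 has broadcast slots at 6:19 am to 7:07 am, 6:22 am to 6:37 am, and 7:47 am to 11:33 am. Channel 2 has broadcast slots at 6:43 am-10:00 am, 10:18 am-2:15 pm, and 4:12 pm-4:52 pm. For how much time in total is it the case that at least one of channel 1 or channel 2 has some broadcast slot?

8 h 36 min

First set merges to 6:19 am–7:07 am, 7:47 am–11:33 am.
A ∪ B = 6:19 am–2:15 pm, 4:12 pm–4:52 pm.
Total: 7 h 56 min + 40 min = 8 h 36 min.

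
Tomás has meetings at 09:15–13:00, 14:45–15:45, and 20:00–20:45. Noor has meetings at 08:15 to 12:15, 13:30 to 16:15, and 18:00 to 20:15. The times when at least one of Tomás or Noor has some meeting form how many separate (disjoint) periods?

A ∪ B = 08:15-13:00, 13:30-16:15, 18:00-20:45.
That is 3 disjoint pieces.

3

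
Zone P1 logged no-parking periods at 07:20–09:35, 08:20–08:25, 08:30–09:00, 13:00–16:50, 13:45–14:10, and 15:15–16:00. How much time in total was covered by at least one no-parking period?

6 h 5 min

Merged: 07:20-09:35, 13:00-16:50.
Lengths: 2 h 15 min + 3 h 50 min = 6 h 5 min.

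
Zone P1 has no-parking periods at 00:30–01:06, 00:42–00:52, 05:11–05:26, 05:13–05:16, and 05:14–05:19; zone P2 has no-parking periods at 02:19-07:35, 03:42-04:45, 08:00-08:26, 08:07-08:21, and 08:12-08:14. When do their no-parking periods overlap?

Merge the first list: 00:30-01:06, 05:11-05:26.
Merge the second list: 02:19-07:35, 08:00-08:26.
00:30-01:06: no overlap with the second set.
05:11-05:26 meets the second set on 05:11-05:26.

05:11-05:26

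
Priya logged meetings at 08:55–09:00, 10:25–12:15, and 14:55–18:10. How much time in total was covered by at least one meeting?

5 h 10 min

Merged: 08:55–09:00, 10:25–12:15, 14:55–18:10.
Lengths: 5 min + 1 h 50 min + 3 h 15 min = 5 h 10 min.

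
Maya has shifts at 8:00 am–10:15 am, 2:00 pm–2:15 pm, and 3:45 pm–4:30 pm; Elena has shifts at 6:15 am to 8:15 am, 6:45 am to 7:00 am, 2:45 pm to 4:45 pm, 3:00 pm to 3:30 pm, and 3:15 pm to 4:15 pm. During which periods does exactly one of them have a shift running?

Second set merges to 6:15 am–8:15 am, 2:45 pm–4:45 pm.
A \ B = 8:15 am–10:15 am, 2:00 pm–2:15 pm.
B \ A = 6:15 am–8:00 am, 2:45 pm–3:45 pm, 4:30 pm–4:45 pm.
Union of the two gives the symmetric difference.

6:15 am–8:00 am, 8:15 am–10:15 am, 2:00 pm–2:15 pm, 2:45 pm–3:45 pm, 4:30 pm–4:45 pm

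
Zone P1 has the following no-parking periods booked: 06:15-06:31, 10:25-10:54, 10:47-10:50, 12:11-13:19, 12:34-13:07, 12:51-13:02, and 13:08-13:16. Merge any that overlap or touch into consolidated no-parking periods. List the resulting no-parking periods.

06:15–06:31, 10:25–10:54, 12:11–13:19

10:25–10:54 is disjoint → start new block.
10:47–10:50 overlaps/touches 10:25–10:54 → extend to 10:25–10:54.
12:11–13:19 is disjoint → start new block.
12:34–13:07 overlaps/touches 12:11–13:19 → extend to 12:11–13:19.
12:51–13:02 overlaps/touches 12:11–13:19 → extend to 12:11–13:19.
13:08–13:16 overlaps/touches 12:11–13:19 → extend to 12:11–13:19.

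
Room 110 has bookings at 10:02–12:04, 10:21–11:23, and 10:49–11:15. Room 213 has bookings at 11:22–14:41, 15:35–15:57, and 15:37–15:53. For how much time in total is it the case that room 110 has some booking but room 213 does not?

First set merges to 10:02–12:04.
Second set merges to 11:22–14:41, 15:35–15:57.
A \ B = 10:02–11:22.
Total: 1 h 20 min.

1 h 20 min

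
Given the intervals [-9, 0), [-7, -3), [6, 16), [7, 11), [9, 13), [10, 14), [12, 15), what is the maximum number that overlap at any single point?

Sweep endpoints in order; track running count of active intervals.
Peak of 4 reached at 10.

4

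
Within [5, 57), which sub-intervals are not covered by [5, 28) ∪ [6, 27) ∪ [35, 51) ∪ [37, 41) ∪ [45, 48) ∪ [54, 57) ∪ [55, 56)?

Covered (merged): [5, 28), [35, 51), [54, 57).
Gaps within [5, 57): [28, 35), [51, 54).

[28, 35) ∪ [51, 54)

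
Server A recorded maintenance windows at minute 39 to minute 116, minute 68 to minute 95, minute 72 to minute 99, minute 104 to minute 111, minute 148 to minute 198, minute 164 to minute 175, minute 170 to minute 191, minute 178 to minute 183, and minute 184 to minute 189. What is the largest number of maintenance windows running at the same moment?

Walk the sorted start/end points keeping a running depth.
The depth first hits 3 at minute 72.

3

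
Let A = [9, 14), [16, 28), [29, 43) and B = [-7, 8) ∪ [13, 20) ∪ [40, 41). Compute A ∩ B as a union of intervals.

[9, 14) meets the second set on [13, 14).
[16, 28) meets the second set on [16, 20).
[29, 43) meets the second set on [40, 41).

[13, 14) ∪ [16, 20) ∪ [40, 41)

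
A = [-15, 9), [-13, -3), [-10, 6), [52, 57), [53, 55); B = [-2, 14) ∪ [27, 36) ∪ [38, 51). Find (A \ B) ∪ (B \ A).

[-15, -2) ∪ [9, 14) ∪ [27, 36) ∪ [38, 51) ∪ [52, 57)

First set merges to [-15, 9), [52, 57).
Only in the first: [-15, -2), [52, 57).
Only in the second: [9, 14), [27, 36), [38, 51).
Together these are the periods covered by exactly one.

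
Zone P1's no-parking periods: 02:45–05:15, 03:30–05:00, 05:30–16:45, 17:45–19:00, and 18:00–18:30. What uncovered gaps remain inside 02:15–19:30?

After merging, the occupied span is 02:45-05:15, 05:30-16:45, 17:45-19:00.
Complement within 02:15-19:30: 02:15-02:45, 05:15-05:30, 16:45-17:45, 19:00-19:30.

02:15-02:45, 05:15-05:30, 16:45-17:45, 19:00-19:30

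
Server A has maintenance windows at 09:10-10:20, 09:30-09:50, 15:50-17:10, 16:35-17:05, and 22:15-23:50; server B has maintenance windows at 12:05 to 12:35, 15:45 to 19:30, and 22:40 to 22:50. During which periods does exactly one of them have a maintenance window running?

A, merged: 09:10–10:20, 15:50–17:10, 22:15–23:50.
A but not B: 09:10–10:20, 22:15–22:40, 22:50–23:50.
B but not A: 12:05–12:35, 15:45–15:50, 17:10–19:30.
Combining gives A △ B.

09:10–10:20, 12:05–12:35, 15:45–15:50, 17:10–19:30, 22:15–22:40, 22:50–23:50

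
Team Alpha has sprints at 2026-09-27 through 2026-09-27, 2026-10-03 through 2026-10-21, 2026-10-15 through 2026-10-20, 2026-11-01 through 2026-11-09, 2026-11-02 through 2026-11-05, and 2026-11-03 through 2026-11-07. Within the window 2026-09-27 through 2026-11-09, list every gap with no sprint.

After merging, the occupied span is 2026-09-27 through 2026-09-27, 2026-10-03 through 2026-10-21, 2026-11-01 through 2026-11-09.
Uncovered inside 2026-09-27 through 2026-11-09: 2026-09-28 through 2026-10-02, 2026-10-22 through 2026-10-31.

2026-09-28 through 2026-10-02, 2026-10-22 through 2026-10-31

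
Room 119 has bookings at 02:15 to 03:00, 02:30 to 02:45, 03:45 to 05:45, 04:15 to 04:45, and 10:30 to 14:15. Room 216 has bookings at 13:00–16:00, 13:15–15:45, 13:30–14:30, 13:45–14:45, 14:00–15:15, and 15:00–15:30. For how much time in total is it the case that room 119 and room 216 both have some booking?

Merge the first list: 02:15–03:00, 03:45–05:45, 10:30–14:15.
Merge the second list: 13:00–16:00.
A ∩ B = 13:00–14:15.
Total: 1 h 15 min.

1 h 15 min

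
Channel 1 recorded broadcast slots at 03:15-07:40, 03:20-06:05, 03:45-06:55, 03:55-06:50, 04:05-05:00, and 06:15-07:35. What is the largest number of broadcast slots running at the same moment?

5

Sweep endpoints in order; track running count of active intervals.
Peak of 5 reached at 04:05.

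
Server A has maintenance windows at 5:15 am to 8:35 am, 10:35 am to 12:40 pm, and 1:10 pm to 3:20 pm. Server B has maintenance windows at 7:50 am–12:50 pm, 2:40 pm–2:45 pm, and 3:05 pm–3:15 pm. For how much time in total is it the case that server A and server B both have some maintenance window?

A ∩ B = 7:50 am–8:35 am, 10:35 am–12:40 pm, 2:40 pm–2:45 pm, 3:05 pm–3:15 pm.
Total: 45 min + 2 h 5 min + 5 min + 10 min = 3 h 5 min.

3 h 5 min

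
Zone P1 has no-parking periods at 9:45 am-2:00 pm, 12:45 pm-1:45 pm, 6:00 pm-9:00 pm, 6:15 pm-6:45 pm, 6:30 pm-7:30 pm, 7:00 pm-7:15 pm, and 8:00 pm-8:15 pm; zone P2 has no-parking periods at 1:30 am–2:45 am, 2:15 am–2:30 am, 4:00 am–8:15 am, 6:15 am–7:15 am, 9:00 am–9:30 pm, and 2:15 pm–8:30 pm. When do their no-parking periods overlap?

9:45 am–2:00 pm, 6:00 pm–9:00 pm

Merge the first list: 9:45 am–2:00 pm, 6:00 pm–9:00 pm.
Merge the second list: 1:30 am–2:45 am, 4:00 am–8:15 am, 9:00 am–9:30 pm.
9:45 am–2:00 pm overlaps B on 9:45 am–2:00 pm.
6:00 pm–9:00 pm overlaps B on 6:00 pm–9:00 pm.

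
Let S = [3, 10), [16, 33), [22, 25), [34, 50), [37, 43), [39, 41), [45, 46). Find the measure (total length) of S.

Merged: [3, 10), [16, 33), [34, 50).
Lengths: 7 + 17 + 16 = 40.

40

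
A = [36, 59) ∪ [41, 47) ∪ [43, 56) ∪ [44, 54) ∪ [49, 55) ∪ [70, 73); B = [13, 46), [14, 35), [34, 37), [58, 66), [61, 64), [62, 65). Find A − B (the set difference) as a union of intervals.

A, merged: [36, 59), [70, 73).
B, merged: [13, 46), [58, 66).
[36, 59) minus B → [46, 58).
[70, 73): no B overlap → unchanged.

[46, 58) ∪ [70, 73)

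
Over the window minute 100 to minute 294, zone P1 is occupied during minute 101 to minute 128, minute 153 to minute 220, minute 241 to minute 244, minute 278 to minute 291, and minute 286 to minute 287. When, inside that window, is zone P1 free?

Covered (merged): minute 101 to minute 128, minute 153 to minute 220, minute 241 to minute 244, minute 278 to minute 291.
Complement within minute 100 to minute 294: minute 100 to minute 101, minute 128 to minute 153, minute 220 to minute 241, minute 244 to minute 278, minute 291 to minute 294.

minute 100 to minute 101, minute 128 to minute 153, minute 220 to minute 241, minute 244 to minute 278, minute 291 to minute 294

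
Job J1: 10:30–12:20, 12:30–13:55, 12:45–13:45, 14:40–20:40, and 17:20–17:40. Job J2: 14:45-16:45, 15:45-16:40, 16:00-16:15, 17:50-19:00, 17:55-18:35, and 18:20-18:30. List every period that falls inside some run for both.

14:45–16:45, 17:50–19:00

A, merged: 10:30–12:20, 12:30–13:55, 14:40–20:40.
B, merged: 14:45–16:45, 17:50–19:00.
10:30–12:20 meets no B interval.
12:30–13:55 meets no B interval.
14:40–20:40 ∩ B → 14:45–16:45, 17:50–19:00.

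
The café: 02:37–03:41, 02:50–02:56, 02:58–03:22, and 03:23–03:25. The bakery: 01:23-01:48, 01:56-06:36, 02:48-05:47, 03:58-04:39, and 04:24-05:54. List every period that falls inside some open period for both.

02:37–03:41

A, merged: 02:37–03:41.
B, merged: 01:23–01:48, 01:56–06:36.
02:37–03:41 overlaps B on 02:37–03:41.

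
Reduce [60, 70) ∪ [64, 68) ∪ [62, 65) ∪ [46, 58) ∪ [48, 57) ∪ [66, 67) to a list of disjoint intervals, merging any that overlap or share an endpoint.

Sort by start: [46, 58), [48, 57), [60, 70), [62, 65), [64, 68), [66, 67).
[48, 57) overlaps/touches [46, 58) → extend to [46, 58).
[60, 70) is disjoint → start new block.
[62, 65) overlaps/touches [60, 70) → extend to [60, 70).
[64, 68) overlaps/touches [60, 70) → extend to [60, 70).
[66, 67) overlaps/touches [60, 70) → extend to [60, 70).

[46, 58) ∪ [60, 70)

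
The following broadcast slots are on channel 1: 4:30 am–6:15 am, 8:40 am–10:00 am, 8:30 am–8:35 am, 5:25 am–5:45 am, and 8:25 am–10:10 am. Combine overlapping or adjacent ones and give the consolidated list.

Sort by start: 4:30 am–6:15 am, 5:25 am–5:45 am, 8:25 am–10:10 am, 8:30 am–8:35 am, 8:40 am–10:00 am.
5:25 am–5:45 am overlaps/touches 4:30 am–6:15 am → extend to 4:30 am–6:15 am.
8:25 am–10:10 am is disjoint → start new block.
8:30 am–8:35 am overlaps/touches 8:25 am–10:10 am → extend to 8:25 am–10:10 am.
8:40 am–10:00 am overlaps/touches 8:25 am–10:10 am → extend to 8:25 am–10:10 am.

4:30 am–6:15 am, 8:25 am–10:10 am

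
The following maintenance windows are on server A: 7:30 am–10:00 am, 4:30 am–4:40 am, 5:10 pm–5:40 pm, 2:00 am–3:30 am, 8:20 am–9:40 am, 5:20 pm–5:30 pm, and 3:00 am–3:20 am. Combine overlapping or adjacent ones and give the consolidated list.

Sort by start: 2:00 am–3:30 am, 3:00 am–3:20 am, 4:30 am–4:40 am, 7:30 am–10:00 am, 8:20 am–9:40 am, 5:10 pm–5:40 pm, 5:20 pm–5:30 pm.
3:00 am–3:20 am overlaps/touches 2:00 am–3:30 am → extend to 2:00 am–3:30 am.
4:30 am–4:40 am is disjoint → start new block.
7:30 am–10:00 am is disjoint → start new block.
8:20 am–9:40 am overlaps/touches 7:30 am–10:00 am → extend to 7:30 am–10:00 am.
5:10 pm–5:40 pm is disjoint → start new block.
5:20 pm–5:30 pm overlaps/touches 5:10 pm–5:40 pm → extend to 5:10 pm–5:40 pm.

2:00 am–3:30 am, 4:30 am–4:40 am, 7:30 am–10:00 am, 5:10 pm–5:40 pm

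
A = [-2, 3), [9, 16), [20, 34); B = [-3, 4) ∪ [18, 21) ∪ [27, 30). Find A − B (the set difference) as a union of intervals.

[-2, 3) lies entirely inside B → drops out.
[9, 16) is untouched.
[20, 34) with B removed leaves [21, 27), [30, 34).

[9, 16) ∪ [21, 27) ∪ [30, 34)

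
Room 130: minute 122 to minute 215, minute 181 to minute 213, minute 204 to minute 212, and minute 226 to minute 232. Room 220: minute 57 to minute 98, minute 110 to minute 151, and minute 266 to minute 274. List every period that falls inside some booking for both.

minute 122 to minute 151

First set merges to minute 122 to minute 215, minute 226 to minute 232.
minute 122 to minute 215 ∩ B → minute 122 to minute 151.
minute 226 to minute 232 meets no B interval.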